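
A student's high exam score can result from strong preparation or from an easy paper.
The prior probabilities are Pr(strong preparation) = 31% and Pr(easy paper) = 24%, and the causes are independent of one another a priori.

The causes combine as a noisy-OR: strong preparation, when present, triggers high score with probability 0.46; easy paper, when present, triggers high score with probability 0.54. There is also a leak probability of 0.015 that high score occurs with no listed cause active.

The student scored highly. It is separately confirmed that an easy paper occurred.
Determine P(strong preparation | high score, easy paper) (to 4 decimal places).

P(strong preparation | high score, easy paper) ≈ 0.3829

Under noisy-OR, P(high score | causes) = 1 − (1−0.015)·∏(1−qᵢ) over the active causes.
Enumerate both values of strong preparation and weight by the priors:
  P(high score | easy paper) = 0.5469*0.69 + 0.755326*0.31
        = 0.377361 + 0.234151 = 0.611512
The terms with strong preparation present sum to 0.234151, so
  P(strong preparation | high score, easy paper) = 0.234151 / 0.611512 ≈ 0.3829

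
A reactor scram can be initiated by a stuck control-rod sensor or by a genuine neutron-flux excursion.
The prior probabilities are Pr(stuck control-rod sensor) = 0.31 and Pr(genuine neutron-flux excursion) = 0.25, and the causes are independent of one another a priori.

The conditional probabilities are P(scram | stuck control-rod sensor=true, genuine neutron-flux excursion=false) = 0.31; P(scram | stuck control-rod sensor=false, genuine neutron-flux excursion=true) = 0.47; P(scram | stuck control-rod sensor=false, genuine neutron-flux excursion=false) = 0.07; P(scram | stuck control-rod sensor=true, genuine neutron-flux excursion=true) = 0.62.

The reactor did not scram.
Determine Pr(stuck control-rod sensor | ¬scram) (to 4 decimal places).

Pr(stuck control-rod sensor | ¬scram) ≈ 0.2490

By total probability over the 4 (stuck control-rod sensor, genuine neutron-flux excursion) configurations:
  P(¬scram) = 0.93*0.69*0.75 + 0.53*0.69*0.25 + 0.69*0.31*0.75 + 0.38*0.31*0.25
        = 0.481275 + 0.091425 + 0.160425 + 0.029450 = 0.762575
Configurations with stuck control-rod sensor contribute 0.189875, so
  P(stuck control-rod sensor | ¬scram) = 0.189875 / 0.762575 ≈ 0.2490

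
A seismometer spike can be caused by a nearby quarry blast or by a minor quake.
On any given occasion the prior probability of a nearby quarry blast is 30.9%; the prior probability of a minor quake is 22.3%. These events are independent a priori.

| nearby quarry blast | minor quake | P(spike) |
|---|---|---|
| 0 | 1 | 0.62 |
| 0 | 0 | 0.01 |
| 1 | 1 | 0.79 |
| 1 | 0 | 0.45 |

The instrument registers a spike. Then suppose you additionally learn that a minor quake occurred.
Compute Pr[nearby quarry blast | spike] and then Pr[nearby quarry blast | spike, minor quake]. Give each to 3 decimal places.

P(spike) = 0.01*0.691*0.777 + 0.62*0.691*0.223 + 0.45*0.309*0.777 + 0.79*0.309*0.223 = 0.005369 + 0.095538 + 0.108042 + 0.054437 = 0.263386
Restricting to configurations with nearby quarry blast present: 0.108042 + 0.054437 = 0.162479.
So P(nearby quarry blast | spike) = 0.162479/0.263386 ≈ 0.617.

Now also conditioning on minor quake=true:
By total probability over both values of nearby quarry blast:
  P(spike | minor quake) = 0.62·0.691 + 0.79·0.309
        = 0.428420 + 0.244110 = 0.672530
Configurations with nearby quarry blast contribute 0.244110, so
  P(nearby quarry blast | spike, minor quake) = 0.244110 / 0.672530 ≈ 0.363

Pr[nearby quarry blast | spike] ≈ 0.617; Pr[nearby quarry blast | spike, minor quake] ≈ 0.363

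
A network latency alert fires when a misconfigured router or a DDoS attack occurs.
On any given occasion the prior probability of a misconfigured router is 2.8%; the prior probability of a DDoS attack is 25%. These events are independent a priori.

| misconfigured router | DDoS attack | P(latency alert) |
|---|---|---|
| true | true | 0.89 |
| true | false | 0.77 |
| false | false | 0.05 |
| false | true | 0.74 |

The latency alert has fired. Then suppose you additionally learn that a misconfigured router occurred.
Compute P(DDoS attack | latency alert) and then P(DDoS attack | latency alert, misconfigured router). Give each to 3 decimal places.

Numerator (weight on configurations with DDoS attack): 0.179820 + 0.006230 = 0.186050
Denominator P(latency alert): 0.05×0.972×0.75 + 0.74×0.972×0.25 + 0.77×0.028×0.75 + 0.89×0.028×0.25 = 0.238670
P(DDoS attack | latency alert) = 0.186050/0.238670 ≈ 0.780

Now also conditioning on misconfigured router=true:
P(latency alert | misconfigured router) = 0.77*0.75 + 0.89*0.25 = 0.577500 + 0.222500 = 0.800000
The DDoS attack-present share is 0.89*0.25 = 0.222500.
P(DDoS attack | latency alert, misconfigured router) = 0.222500 / 0.800000 ≈ 0.278

P(DDoS attack | latency alert) ≈ 0.780; P(DDoS attack | latency alert, misconfigured router) ≈ 0.278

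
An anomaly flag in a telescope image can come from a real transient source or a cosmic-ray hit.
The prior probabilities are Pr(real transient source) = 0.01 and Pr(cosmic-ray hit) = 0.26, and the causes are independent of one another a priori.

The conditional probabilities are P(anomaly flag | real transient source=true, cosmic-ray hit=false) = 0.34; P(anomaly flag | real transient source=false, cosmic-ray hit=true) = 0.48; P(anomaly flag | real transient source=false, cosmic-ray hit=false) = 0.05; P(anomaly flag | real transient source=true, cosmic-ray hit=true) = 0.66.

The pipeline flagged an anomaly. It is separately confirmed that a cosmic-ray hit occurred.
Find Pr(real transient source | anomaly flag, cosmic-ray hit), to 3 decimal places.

Pr(real transient source | anomaly flag, cosmic-ray hit) ≈ 0.014

P(anomaly flag | cosmic-ray hit) = 0.48·0.99 + 0.66·0.01 = 0.475200 + 0.006600 = 0.481800
Of this, 0.006600 comes from 0.66·0.01 (the real transient source=true cases).
So P(real transient source | anomaly flag, cosmic-ray hit) = 0.006600/0.481800 ≈ 0.014.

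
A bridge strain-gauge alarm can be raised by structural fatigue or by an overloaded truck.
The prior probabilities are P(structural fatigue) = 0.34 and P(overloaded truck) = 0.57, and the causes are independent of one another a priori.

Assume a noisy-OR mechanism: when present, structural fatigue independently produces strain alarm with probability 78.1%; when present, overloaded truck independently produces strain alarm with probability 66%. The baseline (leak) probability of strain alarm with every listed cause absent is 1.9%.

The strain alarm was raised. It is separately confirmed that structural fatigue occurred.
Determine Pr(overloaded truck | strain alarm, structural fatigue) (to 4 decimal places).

Under noisy-OR, P(strain alarm | causes) = 1 − (1−0.019)·∏(1−qᵢ) over the active causes.
P(strain alarm | structural fatigue) = 0.785161*0.43 + 0.926955*0.57 = 0.337619 + 0.528364 = 0.865983
Restricting to configurations with overloaded truck present: 0.926955*0.57 = 0.528364.
P(overloaded truck | strain alarm, structural fatigue) = 0.528364 / 0.865983 ≈ 0.6101

Pr(overloaded truck | strain alarm, structural fatigue) ≈ 0.6101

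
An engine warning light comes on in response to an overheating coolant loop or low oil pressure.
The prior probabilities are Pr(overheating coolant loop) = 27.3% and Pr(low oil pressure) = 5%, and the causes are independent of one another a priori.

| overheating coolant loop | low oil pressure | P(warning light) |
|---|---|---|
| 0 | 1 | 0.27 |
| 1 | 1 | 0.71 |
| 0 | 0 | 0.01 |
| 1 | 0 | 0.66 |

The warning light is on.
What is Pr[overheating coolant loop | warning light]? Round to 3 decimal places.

For the numerator, keep only overheating coolant loop=true terms: 0.171171 + 0.009692 = 0.180863
Normalizer over all consistent configurations: 0.01*0.727*0.95 + 0.27*0.727*0.05 + 0.66*0.273*0.95 + 0.71*0.273*0.05 = 0.197584
Posterior = 0.180863 / 0.197584 ≈ 0.915

Pr[overheating coolant loop | warning light] ≈ 0.915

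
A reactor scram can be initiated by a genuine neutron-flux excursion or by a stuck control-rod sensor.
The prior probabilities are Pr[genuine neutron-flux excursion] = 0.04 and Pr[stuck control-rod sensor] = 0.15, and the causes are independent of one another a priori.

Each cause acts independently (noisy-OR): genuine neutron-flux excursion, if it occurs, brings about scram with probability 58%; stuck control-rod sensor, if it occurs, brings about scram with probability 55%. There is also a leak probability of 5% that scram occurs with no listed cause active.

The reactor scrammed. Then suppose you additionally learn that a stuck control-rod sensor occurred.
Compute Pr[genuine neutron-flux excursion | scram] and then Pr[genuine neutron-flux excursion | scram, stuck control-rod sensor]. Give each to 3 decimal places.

Pr[genuine neutron-flux excursion | scram] ≈ 0.171; Pr[genuine neutron-flux excursion | scram, stuck control-rod sensor] ≈ 0.056

Under noisy-OR, P(scram | causes) = 1 − (1−0.05)·∏(1−qᵢ) over the active causes.
Weight on genuine neutron-flux excursion=true, given the evidence: 0.020434 + 0.004923 = 0.025357
Normalizer over all consistent configurations: 0.05*0.96*0.85 + 0.5725*0.96*0.15 + 0.601*0.04*0.85 + 0.82045*0.04*0.15 = 0.148597
P(genuine neutron-flux excursion | scram) = 0.025357/0.148597 ≈ 0.171

Now also conditioning on stuck control-rod sensor=true:
P(scram | stuck control-rod sensor) = 0.5725*0.96 + 0.82045*0.04 = 0.549600 + 0.032818 = 0.582418
Of this, 0.032818 comes from 0.82045*0.04 (the genuine neutron-flux excursion=true cases).
P(genuine neutron-flux excursion | scram, stuck control-rod sensor) = 0.032818 / 0.582418 ≈ 0.056
— stuck control-rod sensor explains away the evidence for genuine neutron-flux excursion.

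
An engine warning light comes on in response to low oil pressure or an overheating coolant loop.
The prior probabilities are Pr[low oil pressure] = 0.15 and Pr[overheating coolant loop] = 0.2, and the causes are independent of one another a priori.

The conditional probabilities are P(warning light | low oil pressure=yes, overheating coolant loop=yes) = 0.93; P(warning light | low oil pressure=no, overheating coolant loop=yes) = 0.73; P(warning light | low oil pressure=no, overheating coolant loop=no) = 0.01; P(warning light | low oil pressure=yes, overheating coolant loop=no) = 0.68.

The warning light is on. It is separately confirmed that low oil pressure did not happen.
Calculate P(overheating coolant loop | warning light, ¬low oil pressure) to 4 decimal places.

Weight on overheating coolant loop=true, given the evidence: 0.73*0.2 = 0.146000
The normalizing constant is 0.01*0.8 + 0.73*0.2 = 0.154000
Posterior = 0.146000 / 0.154000 ≈ 0.9481

P(overheating coolant loop | warning light, ¬low oil pressure) ≈ 0.9481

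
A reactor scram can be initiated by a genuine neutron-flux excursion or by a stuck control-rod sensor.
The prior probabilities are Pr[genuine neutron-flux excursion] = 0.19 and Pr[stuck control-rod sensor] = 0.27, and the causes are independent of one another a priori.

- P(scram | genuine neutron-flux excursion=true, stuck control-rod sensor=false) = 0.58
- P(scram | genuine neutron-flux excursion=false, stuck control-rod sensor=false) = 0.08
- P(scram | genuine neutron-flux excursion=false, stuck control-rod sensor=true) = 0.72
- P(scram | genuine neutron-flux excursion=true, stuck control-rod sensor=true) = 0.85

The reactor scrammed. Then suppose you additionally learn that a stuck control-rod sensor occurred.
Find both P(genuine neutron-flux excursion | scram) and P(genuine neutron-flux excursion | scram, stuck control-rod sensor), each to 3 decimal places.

P(genuine neutron-flux excursion | scram) ≈ 0.377; P(genuine neutron-flux excursion | scram, stuck control-rod sensor) ≈ 0.217

Numerator (weight on configurations with genuine neutron-flux excursion): 0.080446 + 0.043605 = 0.124051
Denominator P(scram): 0.08*0.81*0.73 + 0.72*0.81*0.27 + 0.58*0.19*0.73 + 0.85*0.19*0.27 = 0.328819
P(genuine neutron-flux excursion | scram) = 0.124051/0.328819 ≈ 0.377

With the extra evidence:
Weight on genuine neutron-flux excursion=true, given the evidence: 0.85×0.19 = 0.161500
Denominator P(scram | stuck control-rod sensor): 0.72×0.81 + 0.85×0.19 = 0.744700
P(genuine neutron-flux excursion | scram, stuck control-rod sensor) = 0.161500/0.744700 ≈ 0.217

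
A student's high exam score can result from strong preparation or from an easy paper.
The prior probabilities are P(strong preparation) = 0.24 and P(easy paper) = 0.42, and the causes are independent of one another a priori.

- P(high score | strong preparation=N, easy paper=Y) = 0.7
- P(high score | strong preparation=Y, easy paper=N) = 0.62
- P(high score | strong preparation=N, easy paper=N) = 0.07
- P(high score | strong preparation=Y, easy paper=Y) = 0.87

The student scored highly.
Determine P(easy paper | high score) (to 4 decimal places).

Enumerate the 4 (strong preparation, easy paper) configurations and weight by the priors:
  P(high score) = 0.07*0.76*0.58 + 0.7*0.76*0.42 + 0.62*0.24*0.58 + 0.87*0.24*0.42
        = 0.030856 + 0.223440 + 0.086304 + 0.087696 = 0.428296
The terms with easy paper present sum to 0.311136, so
  P(easy paper | high score) = 0.311136 / 0.428296 ≈ 0.7265

P(easy paper | high score) ≈ 0.7265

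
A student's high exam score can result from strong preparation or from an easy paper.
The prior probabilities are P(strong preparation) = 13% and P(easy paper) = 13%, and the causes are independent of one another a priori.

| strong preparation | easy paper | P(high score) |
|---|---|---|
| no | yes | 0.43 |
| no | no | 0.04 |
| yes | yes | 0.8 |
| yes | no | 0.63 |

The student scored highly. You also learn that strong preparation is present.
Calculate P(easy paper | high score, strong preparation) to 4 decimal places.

Numerator (weight on configurations with easy paper): 0.8×0.13 = 0.104000
Normalizer over all consistent configurations: 0.63×0.87 + 0.8×0.13 = 0.652100
Posterior = 0.104000 / 0.652100 ≈ 0.1595

P(easy paper | high score, strong preparation) ≈ 0.1595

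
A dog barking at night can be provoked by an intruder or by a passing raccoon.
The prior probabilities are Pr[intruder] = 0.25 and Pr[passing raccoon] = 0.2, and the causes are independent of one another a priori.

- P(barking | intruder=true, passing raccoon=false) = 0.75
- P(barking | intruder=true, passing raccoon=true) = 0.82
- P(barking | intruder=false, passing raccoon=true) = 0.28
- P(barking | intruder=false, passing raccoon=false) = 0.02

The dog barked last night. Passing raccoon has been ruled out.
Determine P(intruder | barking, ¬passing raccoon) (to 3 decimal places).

P(intruder | barking, ¬passing raccoon) ≈ 0.926

By total probability over both values of intruder:
  P(barking | ¬passing raccoon) = 0.02×0.75 + 0.75×0.25
        = 0.015000 + 0.187500 = 0.202500
The terms with intruder present sum to 0.187500, so
  P(intruder | barking, ¬passing raccoon) = 0.187500 / 0.202500 ≈ 0.926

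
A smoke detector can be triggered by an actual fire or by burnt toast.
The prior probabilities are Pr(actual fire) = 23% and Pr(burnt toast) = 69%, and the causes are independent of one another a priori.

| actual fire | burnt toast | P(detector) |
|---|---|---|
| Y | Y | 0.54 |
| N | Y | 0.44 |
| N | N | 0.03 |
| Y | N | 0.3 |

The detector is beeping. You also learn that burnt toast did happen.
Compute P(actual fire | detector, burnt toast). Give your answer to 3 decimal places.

By total probability over both values of actual fire:
  P(detector | burnt toast) = 0.44*0.77 + 0.54*0.23
        = 0.338800 + 0.124200 = 0.463000
Configurations with actual fire contribute 0.124200, so
  P(actual fire | detector, burnt toast) = 0.124200 / 0.463000 ≈ 0.268

P(actual fire | detector, burnt toast) ≈ 0.268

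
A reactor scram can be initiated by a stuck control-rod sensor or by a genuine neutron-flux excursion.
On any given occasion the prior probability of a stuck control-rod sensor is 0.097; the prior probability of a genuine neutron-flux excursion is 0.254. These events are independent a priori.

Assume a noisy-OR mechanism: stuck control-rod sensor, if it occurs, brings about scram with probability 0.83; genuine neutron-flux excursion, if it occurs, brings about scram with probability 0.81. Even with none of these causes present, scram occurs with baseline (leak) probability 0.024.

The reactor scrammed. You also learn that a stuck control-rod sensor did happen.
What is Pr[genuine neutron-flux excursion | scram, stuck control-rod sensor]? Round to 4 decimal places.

Pr[genuine neutron-flux excursion | scram, stuck control-rod sensor] ≈ 0.2833

Under noisy-OR, P(scram | causes) = 1 − (1−0.024)·∏(1−qᵢ) over the active causes.
Weight on genuine neutron-flux excursion=true, given the evidence: 0.968475·0.254 = 0.245993
The normalizing constant is 0.83408·0.746 + 0.968475·0.254 = 0.868217
P(genuine neutron-flux excursion | scram, stuck control-rod sensor) = 0.245993/0.868217 ≈ 0.2833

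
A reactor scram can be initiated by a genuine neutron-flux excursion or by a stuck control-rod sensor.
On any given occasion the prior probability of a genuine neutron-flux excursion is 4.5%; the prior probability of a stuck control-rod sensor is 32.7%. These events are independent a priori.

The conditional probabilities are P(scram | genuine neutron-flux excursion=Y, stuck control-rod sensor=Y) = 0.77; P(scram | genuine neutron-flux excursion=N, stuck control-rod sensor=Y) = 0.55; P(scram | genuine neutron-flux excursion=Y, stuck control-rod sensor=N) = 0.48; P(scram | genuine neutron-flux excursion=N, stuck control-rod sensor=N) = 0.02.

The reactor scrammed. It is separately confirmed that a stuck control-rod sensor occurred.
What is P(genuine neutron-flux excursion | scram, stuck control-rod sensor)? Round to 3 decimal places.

Numerator (weight on configurations with genuine neutron-flux excursion): 0.77·0.045 = 0.034650
The normalizing constant is 0.55·0.955 + 0.77·0.045 = 0.559900
Posterior = 0.034650 / 0.559900 ≈ 0.062

P(genuine neutron-flux excursion | scram, stuck control-rod sensor) ≈ 0.062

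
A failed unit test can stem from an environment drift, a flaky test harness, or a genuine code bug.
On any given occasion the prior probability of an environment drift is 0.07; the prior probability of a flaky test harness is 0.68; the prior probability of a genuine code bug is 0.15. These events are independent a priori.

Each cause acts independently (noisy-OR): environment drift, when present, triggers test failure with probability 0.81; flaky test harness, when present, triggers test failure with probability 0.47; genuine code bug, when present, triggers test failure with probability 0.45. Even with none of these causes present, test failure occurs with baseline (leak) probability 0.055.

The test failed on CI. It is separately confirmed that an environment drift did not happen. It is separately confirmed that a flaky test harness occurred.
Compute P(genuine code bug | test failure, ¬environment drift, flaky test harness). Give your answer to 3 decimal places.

Under noisy-OR, P(test failure | causes) = 1 − (1−0.055)·∏(1−qᵢ) over the active causes.
Weight on genuine code bug=true, given the evidence: 0.724533*0.15 = 0.108680
The normalizing constant is 0.49915*0.85 + 0.724533*0.15 = 0.532957
P(genuine code bug | test failure, ¬environment drift, flaky test harness) = 0.108680/0.532957 ≈ 0.204

P(genuine code bug | test failure, ¬environment drift, flaky test harness) ≈ 0.204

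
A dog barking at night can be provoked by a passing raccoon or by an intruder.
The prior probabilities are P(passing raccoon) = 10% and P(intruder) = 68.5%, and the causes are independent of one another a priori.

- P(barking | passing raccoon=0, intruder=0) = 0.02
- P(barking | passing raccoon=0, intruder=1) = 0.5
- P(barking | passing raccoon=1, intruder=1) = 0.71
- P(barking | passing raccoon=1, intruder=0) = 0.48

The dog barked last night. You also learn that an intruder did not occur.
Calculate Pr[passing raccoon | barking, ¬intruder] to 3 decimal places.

For the numerator, keep only passing raccoon=true terms: 0.48×0.1 = 0.048000
The normalizing constant is 0.02×0.9 + 0.48×0.1 = 0.066000
Posterior = 0.048000 / 0.066000 ≈ 0.727

Pr[passing raccoon | barking, ¬intruder] ≈ 0.727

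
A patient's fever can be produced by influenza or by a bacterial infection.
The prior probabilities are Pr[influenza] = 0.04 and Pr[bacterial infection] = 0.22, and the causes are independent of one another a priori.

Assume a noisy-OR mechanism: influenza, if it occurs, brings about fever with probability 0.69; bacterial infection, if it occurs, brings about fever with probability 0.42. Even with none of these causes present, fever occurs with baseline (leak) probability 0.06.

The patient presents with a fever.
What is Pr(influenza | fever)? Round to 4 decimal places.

Under noisy-OR, P(fever | causes) = 1 − (1−0.06)·∏(1−qᵢ) over the active causes.
Sum P(fever|·) weighted by the priors over the 4 (influenza, bacterial infection) configurations:
  P(fever) = 0.06·0.96·0.78 + 0.4548·0.96·0.22 + 0.7086·0.04·0.78 + 0.830988·0.04·0.22
        = 0.044928 + 0.096054 + 0.022108 + 0.007313 = 0.170403
Keeping only the influenza-present terms gives 0.029421, so
  P(influenza | fever) = 0.029421 / 0.170403 ≈ 0.1727

Pr(influenza | fever) ≈ 0.1727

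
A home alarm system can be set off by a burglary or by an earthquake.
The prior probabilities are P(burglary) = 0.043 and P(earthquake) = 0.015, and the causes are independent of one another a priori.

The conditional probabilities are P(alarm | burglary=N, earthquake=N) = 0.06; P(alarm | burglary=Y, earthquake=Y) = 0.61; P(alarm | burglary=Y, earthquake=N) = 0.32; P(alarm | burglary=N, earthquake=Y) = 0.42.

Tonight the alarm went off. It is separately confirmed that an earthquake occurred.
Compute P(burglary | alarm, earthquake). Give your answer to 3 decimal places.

P(burglary | alarm, earthquake) ≈ 0.061

By total probability over both values of burglary:
  P(alarm | earthquake) = 0.42·0.957 + 0.61·0.043
        = 0.401940 + 0.026230 = 0.428170
Keeping only the burglary-present terms gives 0.026230, so
  P(burglary | alarm, earthquake) = 0.026230 / 0.428170 ≈ 0.061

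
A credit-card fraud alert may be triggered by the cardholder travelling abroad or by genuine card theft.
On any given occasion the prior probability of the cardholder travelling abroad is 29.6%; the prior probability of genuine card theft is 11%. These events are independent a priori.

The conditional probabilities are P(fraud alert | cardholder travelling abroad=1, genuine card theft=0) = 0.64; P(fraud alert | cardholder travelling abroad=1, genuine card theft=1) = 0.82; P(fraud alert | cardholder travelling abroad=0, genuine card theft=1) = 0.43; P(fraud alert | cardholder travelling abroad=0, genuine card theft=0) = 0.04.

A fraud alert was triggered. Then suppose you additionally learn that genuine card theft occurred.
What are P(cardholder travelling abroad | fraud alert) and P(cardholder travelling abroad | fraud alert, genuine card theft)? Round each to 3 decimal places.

For the numerator, keep only cardholder travelling abroad=true terms: 0.168602 + 0.026699 = 0.195301
Denominator P(fraud alert): 0.04·0.704·0.89 + 0.43·0.704·0.11 + 0.64·0.296·0.89 + 0.82·0.296·0.11 = 0.253662
P(cardholder travelling abroad | fraud alert) = 0.195301/0.253662 ≈ 0.770

Now condition on the additional information:
P(fraud alert | genuine card theft) = 0.43·0.704 + 0.82·0.296 = 0.302720 + 0.242720 = 0.545440
The cardholder travelling abroad-present share is 0.82·0.296 = 0.242720.
P(cardholder travelling abroad | fraud alert, genuine card theft) = 0.242720 / 0.545440 ≈ 0.445

P(cardholder travelling abroad | fraud alert) ≈ 0.770; P(cardholder travelling abroad | fraud alert, genuine card theft) ≈ 0.445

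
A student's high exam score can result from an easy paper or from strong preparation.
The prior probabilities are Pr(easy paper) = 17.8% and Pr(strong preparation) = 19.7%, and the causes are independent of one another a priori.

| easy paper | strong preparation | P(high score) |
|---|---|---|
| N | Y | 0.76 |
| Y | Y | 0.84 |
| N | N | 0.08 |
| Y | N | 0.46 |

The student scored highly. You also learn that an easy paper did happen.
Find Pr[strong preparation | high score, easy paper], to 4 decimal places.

Pr[strong preparation | high score, easy paper] ≈ 0.3094

By total probability over both values of strong preparation:
  P(high score | easy paper) = 0.46·0.803 + 0.84·0.197
        = 0.369380 + 0.165480 = 0.534860
Configurations with strong preparation contribute 0.165480, so
  P(strong preparation | high score, easy paper) = 0.165480 / 0.534860 ≈ 0.3094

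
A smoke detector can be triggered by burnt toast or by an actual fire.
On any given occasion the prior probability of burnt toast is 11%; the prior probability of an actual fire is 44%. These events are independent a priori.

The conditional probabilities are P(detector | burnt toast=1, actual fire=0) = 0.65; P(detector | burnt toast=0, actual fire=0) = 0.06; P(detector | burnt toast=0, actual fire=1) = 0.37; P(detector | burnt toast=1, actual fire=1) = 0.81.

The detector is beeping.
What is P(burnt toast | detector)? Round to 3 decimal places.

P(burnt toast | detector) ≈ 0.312

By total probability over the 4 (burnt toast, actual fire) configurations:
  P(detector) = 0.06×0.89×0.56 + 0.37×0.89×0.44 + 0.65×0.11×0.56 + 0.81×0.11×0.44
        = 0.029904 + 0.144892 + 0.040040 + 0.039204 = 0.254040
Configurations with burnt toast contribute 0.079244, so
  P(burnt toast | detector) = 0.079244 / 0.254040 ≈ 0.312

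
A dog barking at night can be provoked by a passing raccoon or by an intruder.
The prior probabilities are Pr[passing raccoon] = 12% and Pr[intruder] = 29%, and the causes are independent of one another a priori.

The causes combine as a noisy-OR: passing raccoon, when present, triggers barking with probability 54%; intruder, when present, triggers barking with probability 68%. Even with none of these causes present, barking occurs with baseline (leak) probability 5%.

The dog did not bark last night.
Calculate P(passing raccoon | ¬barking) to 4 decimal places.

Under noisy-OR, P(barking | causes) = 1 − (1−0.05)·∏(1−qᵢ) over the active causes.
Sum P(¬barking|·) weighted by the priors over the 4 (passing raccoon, intruder) configurations:
  P(¬barking) = 0.95*0.88*0.71 + 0.304*0.88*0.29 + 0.437*0.12*0.71 + 0.13984*0.12*0.29
        = 0.593560 + 0.077581 + 0.037232 + 0.004866 = 0.713239
Configurations with passing raccoon contribute 0.042098, so
  P(passing raccoon | ¬barking) = 0.042098 / 0.713239 ≈ 0.0590

P(passing raccoon | ¬barking) ≈ 0.0590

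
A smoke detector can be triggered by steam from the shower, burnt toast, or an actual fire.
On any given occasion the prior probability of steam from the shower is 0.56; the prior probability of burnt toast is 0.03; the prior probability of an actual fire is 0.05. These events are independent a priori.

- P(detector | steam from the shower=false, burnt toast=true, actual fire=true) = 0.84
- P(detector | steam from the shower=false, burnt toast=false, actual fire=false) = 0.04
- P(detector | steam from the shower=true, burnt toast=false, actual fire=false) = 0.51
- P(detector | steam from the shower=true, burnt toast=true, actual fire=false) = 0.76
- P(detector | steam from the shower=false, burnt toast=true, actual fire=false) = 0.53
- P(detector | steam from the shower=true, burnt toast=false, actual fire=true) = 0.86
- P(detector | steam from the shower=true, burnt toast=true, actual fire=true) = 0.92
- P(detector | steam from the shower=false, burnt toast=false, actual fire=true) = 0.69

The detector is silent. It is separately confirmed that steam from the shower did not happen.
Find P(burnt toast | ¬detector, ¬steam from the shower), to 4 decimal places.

P(burnt toast | ¬detector, ¬steam from the shower) ≈ 0.0149

Sum P(¬detector|·) weighted by the priors over the 4 (burnt toast, actual fire) configurations:
  P(¬detector | ¬steam from the shower) = 0.96×0.97×0.95 + 0.31×0.97×0.05 + 0.47×0.03×0.95 + 0.16×0.03×0.05
        = 0.884640 + 0.015035 + 0.013395 + 0.000240 = 0.913310
The terms with burnt toast present sum to 0.013635, so
  P(burnt toast | ¬detector, ¬steam from the shower) = 0.013635 / 0.913310 ≈ 0.0149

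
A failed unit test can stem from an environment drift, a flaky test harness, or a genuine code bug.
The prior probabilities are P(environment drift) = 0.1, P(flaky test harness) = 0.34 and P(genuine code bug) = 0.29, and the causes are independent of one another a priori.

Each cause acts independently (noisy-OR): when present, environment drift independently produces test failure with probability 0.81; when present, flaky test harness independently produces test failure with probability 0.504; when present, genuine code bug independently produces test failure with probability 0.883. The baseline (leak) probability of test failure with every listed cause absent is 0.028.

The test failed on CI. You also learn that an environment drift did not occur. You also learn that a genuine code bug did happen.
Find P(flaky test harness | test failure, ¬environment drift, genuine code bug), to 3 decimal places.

Under noisy-OR, P(test failure | causes) = 1 − (1−0.028)·∏(1−qᵢ) over the active causes.
By total probability over both values of flaky test harness:
  P(test failure | ¬environment drift, genuine code bug) = 0.886276×0.66 + 0.943593×0.34
        = 0.584942 + 0.320822 = 0.905764
The terms with flaky test harness present sum to 0.320822, so
  P(flaky test harness | test failure, ¬environment drift, genuine code bug) = 0.320822 / 0.905764 ≈ 0.354

P(flaky test harness | test failure, ¬environment drift, genuine code bug) ≈ 0.354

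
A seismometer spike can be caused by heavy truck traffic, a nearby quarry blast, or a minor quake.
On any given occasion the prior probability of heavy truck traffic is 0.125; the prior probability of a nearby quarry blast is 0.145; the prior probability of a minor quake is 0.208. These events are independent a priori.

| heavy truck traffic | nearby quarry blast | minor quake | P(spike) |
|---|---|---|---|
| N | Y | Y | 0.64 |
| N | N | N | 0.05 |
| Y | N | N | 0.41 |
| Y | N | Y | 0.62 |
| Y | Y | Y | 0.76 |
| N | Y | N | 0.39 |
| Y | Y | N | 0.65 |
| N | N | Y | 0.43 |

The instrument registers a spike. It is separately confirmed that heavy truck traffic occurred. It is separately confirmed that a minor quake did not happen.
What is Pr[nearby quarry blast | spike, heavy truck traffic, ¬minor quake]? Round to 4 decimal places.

P(spike | heavy truck traffic, ¬minor quake) = 0.41*0.855 + 0.65*0.145 = 0.350550 + 0.094250 = 0.444800
Restricting to configurations with nearby quarry blast present: 0.65*0.145 = 0.094250.
P(nearby quarry blast | spike, heavy truck traffic, ¬minor quake) = 0.094250 / 0.444800 ≈ 0.2119

Pr[nearby quarry blast | spike, heavy truck traffic, ¬minor quake] ≈ 0.2119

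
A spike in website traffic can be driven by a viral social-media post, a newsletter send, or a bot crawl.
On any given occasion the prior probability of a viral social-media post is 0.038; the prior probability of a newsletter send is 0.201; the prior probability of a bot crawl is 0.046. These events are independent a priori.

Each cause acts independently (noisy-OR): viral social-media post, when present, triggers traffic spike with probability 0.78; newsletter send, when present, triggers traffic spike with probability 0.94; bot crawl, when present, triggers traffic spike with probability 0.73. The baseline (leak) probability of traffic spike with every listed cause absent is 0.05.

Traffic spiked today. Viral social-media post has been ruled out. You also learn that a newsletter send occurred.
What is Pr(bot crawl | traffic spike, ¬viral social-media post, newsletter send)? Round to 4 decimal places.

Pr(bot crawl | traffic spike, ¬viral social-media post, newsletter send) ≈ 0.0479

Under noisy-OR, P(traffic spike | causes) = 1 − (1−0.05)·∏(1−qᵢ) over the active causes.
For the numerator, keep only bot crawl=true terms: 0.98461×0.046 = 0.045292
Normalizer over all consistent configurations: 0.943×0.954 + 0.98461×0.046 = 0.944914
P(bot crawl | traffic spike, ¬viral social-media post, newsletter send) = 0.045292/0.944914 ≈ 0.0479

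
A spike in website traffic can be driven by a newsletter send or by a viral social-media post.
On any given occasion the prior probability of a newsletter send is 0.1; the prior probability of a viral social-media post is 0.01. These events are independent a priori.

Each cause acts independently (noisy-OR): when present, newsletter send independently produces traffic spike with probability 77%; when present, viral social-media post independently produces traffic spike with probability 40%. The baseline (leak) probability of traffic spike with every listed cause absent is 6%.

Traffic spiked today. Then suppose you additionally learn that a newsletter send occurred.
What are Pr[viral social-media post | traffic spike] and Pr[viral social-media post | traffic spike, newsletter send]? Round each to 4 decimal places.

Under noisy-OR, P(traffic spike | causes) = 1 − (1−0.06)·∏(1−qᵢ) over the active causes.
Sum P(traffic spike|·) weighted by the priors over the 4 (newsletter send, viral social-media post) configurations:
  P(traffic spike) = 0.06·0.9·0.99 + 0.436·0.9·0.01 + 0.7838·0.1·0.99 + 0.87028·0.1·0.01
        = 0.053460 + 0.003924 + 0.077596 + 0.000870 = 0.135850
Configurations with viral social-media post contribute 0.004794, so
  P(viral social-media post | traffic spike) = 0.004794 / 0.135850 ≈ 0.0353

Now condition on the additional information:
P(traffic spike | newsletter send) = 0.7838·0.99 + 0.87028·0.01 = 0.775962 + 0.008703 = 0.784665
Restricting to configurations with viral social-media post present: 0.87028·0.01 = 0.008703.
Hence the posterior is 0.008703/0.784665 ≈ 0.0111.

Pr[viral social-media post | traffic spike] ≈ 0.0353; Pr[viral social-media post | traffic spike, newsletter send] ≈ 0.0111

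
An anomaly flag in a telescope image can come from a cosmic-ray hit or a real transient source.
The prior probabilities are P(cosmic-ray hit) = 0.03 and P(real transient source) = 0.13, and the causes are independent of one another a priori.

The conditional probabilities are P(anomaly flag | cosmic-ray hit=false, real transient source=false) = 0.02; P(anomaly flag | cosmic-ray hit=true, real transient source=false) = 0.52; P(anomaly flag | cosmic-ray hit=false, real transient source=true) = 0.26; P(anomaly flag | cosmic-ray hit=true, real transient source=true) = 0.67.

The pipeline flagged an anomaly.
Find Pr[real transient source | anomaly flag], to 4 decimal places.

By total probability over the 4 (cosmic-ray hit, real transient source) configurations:
  P(anomaly flag) = 0.02*0.97*0.87 + 0.26*0.97*0.13 + 0.52*0.03*0.87 + 0.67*0.03*0.13
        = 0.016878 + 0.032786 + 0.013572 + 0.002613 = 0.065849
Configurations with real transient source contribute 0.035399, so
  P(real transient source | anomaly flag) = 0.035399 / 0.065849 ≈ 0.5376

Pr[real transient source | anomaly flag] ≈ 0.5376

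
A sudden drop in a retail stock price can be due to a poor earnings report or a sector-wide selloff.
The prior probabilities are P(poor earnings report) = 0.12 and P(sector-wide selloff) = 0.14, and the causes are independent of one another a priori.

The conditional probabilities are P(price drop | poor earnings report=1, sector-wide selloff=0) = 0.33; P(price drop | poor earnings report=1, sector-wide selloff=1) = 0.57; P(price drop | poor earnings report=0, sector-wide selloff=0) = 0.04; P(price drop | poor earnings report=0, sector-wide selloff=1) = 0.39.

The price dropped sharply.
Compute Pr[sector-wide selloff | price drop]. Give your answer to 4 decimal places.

Pr[sector-wide selloff | price drop] ≈ 0.4725

By total probability over the 4 (poor earnings report, sector-wide selloff) configurations:
  P(price drop) = 0.04·0.88·0.86 + 0.39·0.88·0.14 + 0.33·0.12·0.86 + 0.57·0.12·0.14
        = 0.030272 + 0.048048 + 0.034056 + 0.009576 = 0.121952
The terms with sector-wide selloff present sum to 0.057624, so
  P(sector-wide selloff | price drop) = 0.057624 / 0.121952 ≈ 0.4725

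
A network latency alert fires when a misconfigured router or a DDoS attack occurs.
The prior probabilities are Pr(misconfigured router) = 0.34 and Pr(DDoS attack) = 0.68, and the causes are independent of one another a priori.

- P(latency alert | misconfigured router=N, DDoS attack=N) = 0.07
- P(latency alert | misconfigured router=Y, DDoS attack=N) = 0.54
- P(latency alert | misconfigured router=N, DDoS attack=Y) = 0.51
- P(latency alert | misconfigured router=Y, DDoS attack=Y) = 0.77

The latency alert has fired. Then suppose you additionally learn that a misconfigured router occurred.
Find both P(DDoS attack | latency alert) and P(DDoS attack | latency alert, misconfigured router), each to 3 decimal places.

P(DDoS attack | latency alert) ≈ 0.847; P(DDoS attack | latency alert, misconfigured router) ≈ 0.752

P(latency alert) = 0.07·0.66·0.32 + 0.51·0.66·0.68 + 0.54·0.34·0.32 + 0.77·0.34·0.68 = 0.014784 + 0.228888 + 0.058752 + 0.178024 = 0.480448
Of this, 0.406912 comes from 0.228888 + 0.178024 (the DDoS attack=true cases).
So P(DDoS attack | latency alert) = 0.406912/0.480448 ≈ 0.847.

Now also conditioning on misconfigured router=true:
Enumerate both values of DDoS attack and weight by the priors:
  P(latency alert | misconfigured router) = 0.54×0.32 + 0.77×0.68
        = 0.172800 + 0.523600 = 0.696400
Keeping only the DDoS attack-present terms gives 0.523600, so
  P(DDoS attack | latency alert, misconfigured router) = 0.523600 / 0.696400 ≈ 0.752
The drop from 0.847 to 0.752 is the explaining-away (discounting) effect.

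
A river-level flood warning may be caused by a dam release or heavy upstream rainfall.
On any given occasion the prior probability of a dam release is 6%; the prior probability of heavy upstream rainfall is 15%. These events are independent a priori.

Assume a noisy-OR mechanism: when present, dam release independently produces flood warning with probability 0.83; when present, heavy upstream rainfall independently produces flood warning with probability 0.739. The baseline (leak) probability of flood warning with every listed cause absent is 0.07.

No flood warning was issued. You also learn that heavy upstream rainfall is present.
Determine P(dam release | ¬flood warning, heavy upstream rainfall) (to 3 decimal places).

Under noisy-OR, P(flood warning | causes) = 1 − (1−0.07)·∏(1−qᵢ) over the active causes.
P(¬flood warning | heavy upstream rainfall) = 0.24273×0.94 + 0.041264×0.06 = 0.228166 + 0.002476 = 0.230642
Restricting to configurations with dam release present: 0.041264×0.06 = 0.002476.
Hence the posterior is 0.002476/0.230642 ≈ 0.011.

P(dam release | ¬flood warning, heavy upstream rainfall) ≈ 0.011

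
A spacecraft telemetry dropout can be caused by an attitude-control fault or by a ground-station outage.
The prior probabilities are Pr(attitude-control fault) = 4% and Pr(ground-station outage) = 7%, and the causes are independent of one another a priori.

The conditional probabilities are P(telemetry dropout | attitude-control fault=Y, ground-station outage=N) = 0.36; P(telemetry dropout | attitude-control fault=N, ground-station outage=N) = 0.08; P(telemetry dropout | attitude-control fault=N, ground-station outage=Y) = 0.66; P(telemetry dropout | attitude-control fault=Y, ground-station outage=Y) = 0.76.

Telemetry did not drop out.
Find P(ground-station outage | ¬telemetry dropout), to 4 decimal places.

P(ground-station outage | ¬telemetry dropout) ≈ 0.0271

Enumerate the 4 (attitude-control fault, ground-station outage) configurations and weight by the priors:
  P(¬telemetry dropout) = 0.92*0.96*0.93 + 0.34*0.96*0.07 + 0.64*0.04*0.93 + 0.24*0.04*0.07
        = 0.821376 + 0.022848 + 0.023808 + 0.000672 = 0.868704
Configurations with ground-station outage contribute 0.023520, so
  P(ground-station outage | ¬telemetry dropout) = 0.023520 / 0.868704 ≈ 0.0271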